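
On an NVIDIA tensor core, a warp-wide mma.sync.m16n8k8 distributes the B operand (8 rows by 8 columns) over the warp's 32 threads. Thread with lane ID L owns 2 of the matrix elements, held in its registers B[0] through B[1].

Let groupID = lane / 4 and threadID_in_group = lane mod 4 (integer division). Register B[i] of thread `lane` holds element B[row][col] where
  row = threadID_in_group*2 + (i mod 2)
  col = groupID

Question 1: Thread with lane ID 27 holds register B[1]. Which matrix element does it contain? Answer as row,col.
27: g=6,t=3
[1] (3*2+1,6) = (7,6)

7,6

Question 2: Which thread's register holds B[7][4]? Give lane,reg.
c=4->g=4  r=7->t=3,b0=1
L=4*4+3=19  i=1=1

19,1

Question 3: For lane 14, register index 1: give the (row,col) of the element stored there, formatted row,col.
5,3

lane 14→14/4=3, 14 mod 4=2
i=1  r:2·2+1→5  c:3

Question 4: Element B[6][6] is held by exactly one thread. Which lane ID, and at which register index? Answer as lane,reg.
c=6->g=6  r=6->t=3,b0=0
L=6*4+3=27  i=0=0

27,0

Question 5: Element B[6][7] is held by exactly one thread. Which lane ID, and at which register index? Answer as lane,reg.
c: 7->gid=7  r: 6->tid=3,i&1=0
L=7*4+3=31  i=0=0

31,0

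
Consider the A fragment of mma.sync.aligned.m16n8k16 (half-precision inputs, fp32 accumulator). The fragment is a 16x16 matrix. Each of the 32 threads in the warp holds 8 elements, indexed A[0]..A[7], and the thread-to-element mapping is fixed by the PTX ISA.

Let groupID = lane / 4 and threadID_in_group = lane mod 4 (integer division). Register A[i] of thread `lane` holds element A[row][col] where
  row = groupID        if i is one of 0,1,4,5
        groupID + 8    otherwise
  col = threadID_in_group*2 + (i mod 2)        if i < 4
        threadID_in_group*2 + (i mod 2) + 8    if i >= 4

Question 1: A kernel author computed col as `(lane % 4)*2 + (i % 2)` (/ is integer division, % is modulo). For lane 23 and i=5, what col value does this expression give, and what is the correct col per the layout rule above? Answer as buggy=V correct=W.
buggy=7 correct=15

`(lane % 4)*2 + (i % 2)`[23,5]->7
lane 23->23/4=5, 23 mod 4=3
i=5  r:5+0->5  c:2·3+1+8->15
col: 7 vs 15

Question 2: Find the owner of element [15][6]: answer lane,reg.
31,2

r: 15->gid=7,r8=1  c: 6->c8=0,tid=3,i&1=0
L=7*4+3=31  i=0*4+1*2+0=2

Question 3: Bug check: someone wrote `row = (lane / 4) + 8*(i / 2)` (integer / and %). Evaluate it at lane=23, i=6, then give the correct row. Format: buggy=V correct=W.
buggy=29 correct=13

`(lane / 4) + 8*(i / 2)`[23,6]⇒29
lane 23: gr=5 (23/4), th=3 (23%4)
i=6: r=5+8=13, c=3*2+0+8=14
row: 29 vs 13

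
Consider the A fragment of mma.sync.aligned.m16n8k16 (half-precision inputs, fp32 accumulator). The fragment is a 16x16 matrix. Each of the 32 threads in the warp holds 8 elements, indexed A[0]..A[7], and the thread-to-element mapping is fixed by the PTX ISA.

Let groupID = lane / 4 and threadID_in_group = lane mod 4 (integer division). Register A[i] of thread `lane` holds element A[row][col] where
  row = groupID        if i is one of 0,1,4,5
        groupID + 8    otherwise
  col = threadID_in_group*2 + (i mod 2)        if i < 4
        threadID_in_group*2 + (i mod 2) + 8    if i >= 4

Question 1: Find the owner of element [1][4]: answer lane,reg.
6,0

r=1->g=1,rb=0  c=4->cb=0,t=2,b0=0
L=1*4+2=6  i=0*4+0*2+0=0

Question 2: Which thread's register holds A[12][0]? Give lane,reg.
16,2

r=12->g=4,rb=1  c=0->cb=0,t=0,b0=0
L=4*4+0=16  i=0*4+1*2+0=2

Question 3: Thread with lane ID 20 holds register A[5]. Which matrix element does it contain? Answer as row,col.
L=20⇒gr=20>>2=5, th=20&3=0
[5]⇒row 5+0=5  col 0·2+1+8=9

5,9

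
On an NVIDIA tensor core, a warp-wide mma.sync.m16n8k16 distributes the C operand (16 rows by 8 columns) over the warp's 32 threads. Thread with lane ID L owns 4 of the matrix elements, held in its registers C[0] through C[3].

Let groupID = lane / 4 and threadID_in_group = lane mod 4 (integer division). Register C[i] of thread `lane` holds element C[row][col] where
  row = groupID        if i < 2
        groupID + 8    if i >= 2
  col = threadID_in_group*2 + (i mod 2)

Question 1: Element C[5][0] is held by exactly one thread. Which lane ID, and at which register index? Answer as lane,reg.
r=5⇒gr=5,Rb=0  c=0⇒th=0,odd=0
L=5*4+0=20  i=0*2+0=0

20,0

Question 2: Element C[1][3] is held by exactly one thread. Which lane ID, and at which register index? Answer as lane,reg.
5,1

r:1=>grp=1,rB=0  c:3=>tig=1,lo=1
L=1*4+1=5  i=0*2+1=1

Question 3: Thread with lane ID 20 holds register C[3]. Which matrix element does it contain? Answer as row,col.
13,1

L=20->g=20>>2=5, t=20&3=0
[3]->row 5+8=13  col 0·2+1=1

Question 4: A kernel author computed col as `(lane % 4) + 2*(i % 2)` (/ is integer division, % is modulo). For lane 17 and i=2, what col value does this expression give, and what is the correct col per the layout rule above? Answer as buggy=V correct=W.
buggy=1 correct=2

`(lane % 4) + 2*(i % 2)`[17,2]⇒1
lane 17⇒17/4=4, 17 mod 4=1
i=2  r:4+8⇒12  c:2·1+0⇒2
col: 1 vs 2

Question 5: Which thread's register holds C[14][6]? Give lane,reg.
r=14→G=6,rhi=1  c=6→T=3,p=0
L=6*4+3=27  i=1*2+0=2

27,2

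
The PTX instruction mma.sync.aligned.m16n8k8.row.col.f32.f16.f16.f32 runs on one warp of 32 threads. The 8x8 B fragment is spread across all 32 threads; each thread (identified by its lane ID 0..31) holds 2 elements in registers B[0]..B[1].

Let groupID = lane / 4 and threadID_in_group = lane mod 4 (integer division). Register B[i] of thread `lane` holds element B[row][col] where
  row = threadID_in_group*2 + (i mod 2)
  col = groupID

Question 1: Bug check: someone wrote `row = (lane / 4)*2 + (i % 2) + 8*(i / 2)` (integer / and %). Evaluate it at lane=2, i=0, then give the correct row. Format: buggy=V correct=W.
`(lane / 4)*2 + (i % 2) + 8*(i / 2)`[2,0]->0
lane 2->2/4=0, 2 mod 4=2
i=0  r:2·2+0->4  c:0
row: 0 vs 4

buggy=0 correct=4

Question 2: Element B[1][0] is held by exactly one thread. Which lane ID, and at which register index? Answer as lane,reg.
c:0=>grp=0  r:1=>tig=0,lo=1
L=0*4+0=0  i=1=1

0,1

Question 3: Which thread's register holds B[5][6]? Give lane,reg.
26,1

c:6=>grp=6  r:5=>tig=2,lo=1
L=6*4+2=26  i=1=1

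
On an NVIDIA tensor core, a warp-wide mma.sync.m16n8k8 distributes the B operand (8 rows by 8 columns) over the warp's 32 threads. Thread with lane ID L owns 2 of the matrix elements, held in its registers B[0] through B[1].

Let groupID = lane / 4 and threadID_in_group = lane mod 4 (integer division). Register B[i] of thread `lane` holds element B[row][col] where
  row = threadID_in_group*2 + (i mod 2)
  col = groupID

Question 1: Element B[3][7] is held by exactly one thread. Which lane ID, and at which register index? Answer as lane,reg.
29,1

c=7⇒gr=7  r=3⇒th=1,odd=1
L=7*4+1=29  i=1=1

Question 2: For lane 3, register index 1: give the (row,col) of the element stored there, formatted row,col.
lane 3=>3/4=0, 3 mod 4=3
i=1  r:2·3+1=>7  c:0

7,0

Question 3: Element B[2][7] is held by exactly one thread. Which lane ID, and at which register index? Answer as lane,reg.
c=7→G=7  r=2→T=1,p=0
L=7*4+1=29  i=0=0

29,0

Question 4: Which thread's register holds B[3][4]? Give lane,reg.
17,1

c:4=>grp=4  r:3=>tig=1,lo=1
L=4*4+1=17  i=1=1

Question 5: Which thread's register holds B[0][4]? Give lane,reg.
16,0

c: 4->gid=4  r: 0->tid=0,i&1=0
L=4*4+0=16  i=0=0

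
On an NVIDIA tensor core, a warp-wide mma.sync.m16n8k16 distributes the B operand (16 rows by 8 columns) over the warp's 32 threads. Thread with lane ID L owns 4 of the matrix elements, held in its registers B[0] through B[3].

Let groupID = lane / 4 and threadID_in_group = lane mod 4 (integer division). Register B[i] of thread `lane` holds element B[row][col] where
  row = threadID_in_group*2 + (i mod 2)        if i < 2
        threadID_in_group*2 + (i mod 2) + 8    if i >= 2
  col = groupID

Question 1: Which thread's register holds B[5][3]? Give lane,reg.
c=3→G=3  r=5→rhi=0,T=2,p=1
L=3*4+2=14  i=0*2+1=1

14,1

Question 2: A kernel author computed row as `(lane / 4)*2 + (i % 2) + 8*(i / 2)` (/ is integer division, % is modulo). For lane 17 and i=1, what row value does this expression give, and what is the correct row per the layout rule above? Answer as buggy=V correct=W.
buggy=9 correct=3

`(lane / 4)*2 + (i % 2) + 8*(i / 2)`[17,1]⇒9
L=17⇒gr=17>>2=4, th=17&3=1
[1]⇒row 1·2+1+0=3  col gr=4
row: 9 vs 3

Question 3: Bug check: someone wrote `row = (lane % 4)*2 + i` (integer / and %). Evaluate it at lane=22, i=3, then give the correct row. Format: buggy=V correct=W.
buggy=7 correct=13

`(lane % 4)*2 + i`[22,3]⇒7
lane 22⇒22/4=5, 22 mod 4=2
i=3  r:2·2+1+8⇒13  c:5
row: 7 vs 13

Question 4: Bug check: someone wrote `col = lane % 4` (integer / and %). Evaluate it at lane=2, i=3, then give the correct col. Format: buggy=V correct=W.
buggy=2 correct=0

`lane % 4`[2,3]->2
L=2->gid=2>>2=0, tid=2&3=2
[3]->row 2·2+1+8=13  col gid=0
col: 2 vs 0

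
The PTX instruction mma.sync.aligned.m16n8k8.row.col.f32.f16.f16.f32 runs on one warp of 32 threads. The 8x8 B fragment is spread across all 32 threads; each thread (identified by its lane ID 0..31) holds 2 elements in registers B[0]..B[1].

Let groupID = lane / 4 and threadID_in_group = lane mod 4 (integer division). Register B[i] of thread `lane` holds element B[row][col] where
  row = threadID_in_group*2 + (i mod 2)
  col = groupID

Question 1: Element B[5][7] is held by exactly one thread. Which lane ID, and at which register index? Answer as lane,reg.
30,1

c=7->g=7  r=5->t=2,b0=1
L=7*4+2=30  i=1=1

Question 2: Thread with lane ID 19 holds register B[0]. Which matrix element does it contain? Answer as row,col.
lane 19: G=4 (19/4), T=3 (19%4)
i=0: r=3*2+0=6, c=G=4

6,4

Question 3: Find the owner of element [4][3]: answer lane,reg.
14,0

c:3=>grp=3  r:4=>tig=2,lo=0
L=3*4+2=14  i=0=0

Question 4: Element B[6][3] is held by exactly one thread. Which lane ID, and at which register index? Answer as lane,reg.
c=3→G=3  r=6→T=3,p=0
L=3*4+3=15  i=0=0

15,0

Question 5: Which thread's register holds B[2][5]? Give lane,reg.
c=5→G=5  r=2→T=1,p=0
L=5*4+1=21  i=0=0

21,0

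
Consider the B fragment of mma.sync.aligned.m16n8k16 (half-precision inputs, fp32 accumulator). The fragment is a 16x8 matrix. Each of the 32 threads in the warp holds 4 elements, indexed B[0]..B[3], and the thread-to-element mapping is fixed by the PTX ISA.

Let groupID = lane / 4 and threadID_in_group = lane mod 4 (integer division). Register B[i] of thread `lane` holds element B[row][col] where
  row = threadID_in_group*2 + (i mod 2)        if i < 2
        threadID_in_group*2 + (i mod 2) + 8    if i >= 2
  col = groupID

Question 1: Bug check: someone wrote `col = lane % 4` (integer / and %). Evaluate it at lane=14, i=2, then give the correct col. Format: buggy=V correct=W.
`lane % 4`[14,2]->2
L=14->gid=14>>2=3, tid=14&3=2
[2]->row 2·2+0+8=12  col gid=3
col: 2 vs 3

buggy=2 correct=3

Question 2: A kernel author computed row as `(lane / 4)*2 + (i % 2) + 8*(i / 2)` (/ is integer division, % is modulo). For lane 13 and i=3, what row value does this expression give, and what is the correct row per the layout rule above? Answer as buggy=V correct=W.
`(lane / 4)*2 + (i % 2) + 8*(i / 2)`[13,3]->15
L=13->gid=13>>2=3, tid=13&3=1
[3]->row 1·2+1+8=11  col gid=3
row: 15 vs 11

buggy=15 correct=11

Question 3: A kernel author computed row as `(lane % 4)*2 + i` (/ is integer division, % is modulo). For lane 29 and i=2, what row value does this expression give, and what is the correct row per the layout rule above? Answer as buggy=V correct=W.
`(lane % 4)*2 + i`[29,2]->4
lane 29->29/4=7, 29 mod 4=1
i=2  r:2·1+0+8->10  c:7
row: 4 vs 10

buggy=4 correct=10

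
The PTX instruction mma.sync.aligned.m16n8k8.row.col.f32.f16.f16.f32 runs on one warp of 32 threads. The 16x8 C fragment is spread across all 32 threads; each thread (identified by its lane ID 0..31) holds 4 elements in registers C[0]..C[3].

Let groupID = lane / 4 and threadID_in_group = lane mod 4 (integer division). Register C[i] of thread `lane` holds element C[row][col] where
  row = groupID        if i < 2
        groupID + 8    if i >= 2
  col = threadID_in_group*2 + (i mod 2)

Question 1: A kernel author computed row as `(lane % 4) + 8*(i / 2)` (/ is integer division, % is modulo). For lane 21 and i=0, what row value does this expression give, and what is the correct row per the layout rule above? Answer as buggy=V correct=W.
`(lane % 4) + 8*(i / 2)`[21,0]=>1
L=21=>grp=21>>2=5, tig=21&3=1
[0]=>row 5+0=5  col 1·2+0=2
row: 1 vs 5

buggy=1 correct=5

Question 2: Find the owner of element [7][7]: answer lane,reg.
31,1

r=7->g=7,rb=0  c=7->t=3,b0=1
L=7*4+3=31  i=0*2+1=1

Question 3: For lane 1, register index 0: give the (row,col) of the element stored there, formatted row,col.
0,2

1: gid=0,tid=1
[0] (0+0,1*2+0) = (0,2)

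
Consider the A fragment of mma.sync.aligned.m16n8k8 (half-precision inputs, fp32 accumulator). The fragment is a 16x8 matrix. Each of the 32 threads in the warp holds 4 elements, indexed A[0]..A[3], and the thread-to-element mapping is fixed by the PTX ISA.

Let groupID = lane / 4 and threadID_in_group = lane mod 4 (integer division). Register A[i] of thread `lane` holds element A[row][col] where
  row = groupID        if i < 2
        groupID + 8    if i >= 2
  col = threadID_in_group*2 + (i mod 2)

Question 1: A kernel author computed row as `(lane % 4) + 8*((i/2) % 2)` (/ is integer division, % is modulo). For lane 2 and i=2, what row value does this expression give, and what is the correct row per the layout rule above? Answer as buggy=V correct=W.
buggy=10 correct=8

`(lane % 4) + 8*((i/2) % 2)`[2,2]→10
2: G=0,T=2
[2] (0+8,2*2+0) = (8,4)
row: 10 vs 8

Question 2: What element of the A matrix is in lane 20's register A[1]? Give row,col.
5,1

lane 20->20/4=5, 20 mod 4=0
i=1  r:5+0->5  c:2·0+1->1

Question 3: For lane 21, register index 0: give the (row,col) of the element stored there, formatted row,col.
lane 21: G=5 (21/4), T=1 (21%4)
i=0: r=5+0=5, c=1*2+0=2

5,2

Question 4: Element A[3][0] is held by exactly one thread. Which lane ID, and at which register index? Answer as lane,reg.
12,0

r:3=>grp=3,rB=0  c:0=>tig=0,lo=0
L=3*4+0=12  i=0*2+0=0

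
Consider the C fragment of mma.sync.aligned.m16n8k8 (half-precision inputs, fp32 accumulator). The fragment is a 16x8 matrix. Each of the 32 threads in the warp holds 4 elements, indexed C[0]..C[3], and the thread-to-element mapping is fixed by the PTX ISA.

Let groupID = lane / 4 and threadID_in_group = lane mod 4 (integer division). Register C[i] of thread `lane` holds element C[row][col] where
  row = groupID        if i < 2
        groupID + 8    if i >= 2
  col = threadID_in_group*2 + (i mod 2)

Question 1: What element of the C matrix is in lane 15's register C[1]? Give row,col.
lane 15: gid=3 (15/4), tid=3 (15%4)
i=1: r=3+0=3, c=3*2+1=7

3,7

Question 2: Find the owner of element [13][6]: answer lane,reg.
23,2

r=13⇒gr=5,Rb=1  c=6⇒th=3,odd=0
L=5*4+3=23  i=1*2+0=2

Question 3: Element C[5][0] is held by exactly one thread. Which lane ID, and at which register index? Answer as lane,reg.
20,0

r:5=>grp=5,rB=0  c:0=>tig=0,lo=0
L=5*4+0=20  i=0*2+0=0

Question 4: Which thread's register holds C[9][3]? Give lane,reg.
5,3

r=9→G=1,rhi=1  c=3→T=1,p=1
L=1*4+1=5  i=1*2+1=3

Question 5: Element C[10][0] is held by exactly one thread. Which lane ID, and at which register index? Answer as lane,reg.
r:10=>grp=2,rB=1  c:0=>tig=0,lo=0
L=2*4+0=8  i=1*2+0=2

8,2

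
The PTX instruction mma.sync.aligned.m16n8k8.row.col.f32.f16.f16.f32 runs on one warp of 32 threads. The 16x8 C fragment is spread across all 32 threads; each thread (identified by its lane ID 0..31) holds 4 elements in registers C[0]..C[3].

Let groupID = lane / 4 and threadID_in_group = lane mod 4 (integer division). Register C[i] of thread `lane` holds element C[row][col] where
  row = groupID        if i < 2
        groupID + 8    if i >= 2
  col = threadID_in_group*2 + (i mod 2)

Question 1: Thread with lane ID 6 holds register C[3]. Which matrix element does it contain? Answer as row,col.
9,5

lane 6: grp=1 (6/4), tig=2 (6%4)
i=3: r=1+8=9, c=2*2+1=5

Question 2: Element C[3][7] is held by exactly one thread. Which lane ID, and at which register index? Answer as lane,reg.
15,1

r=3⇒gr=3,Rb=0  c=7⇒th=3,odd=1
L=3*4+3=15  i=0*2+1=1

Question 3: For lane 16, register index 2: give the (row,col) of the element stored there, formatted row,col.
lane 16=>16/4=4, 16 mod 4=0
i=2  r:4+8=>12  c:2·0+0=>0

12,0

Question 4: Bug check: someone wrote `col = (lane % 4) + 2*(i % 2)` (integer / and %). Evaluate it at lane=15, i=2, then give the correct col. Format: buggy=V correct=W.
`(lane % 4) + 2*(i % 2)`[15,2]=>3
15: grp=3,tig=3
[2] (3+8,3*2+0) = (11,6)
col: 3 vs 6

buggy=3 correct=6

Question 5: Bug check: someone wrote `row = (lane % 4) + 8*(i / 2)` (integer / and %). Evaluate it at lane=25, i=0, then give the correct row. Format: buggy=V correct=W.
buggy=1 correct=6

`(lane % 4) + 8*(i / 2)`[25,0]→1
lane 25→25/4=6, 25 mod 4=1
i=0  r:6+0→6  c:2·1+0→2
row: 1 vs 6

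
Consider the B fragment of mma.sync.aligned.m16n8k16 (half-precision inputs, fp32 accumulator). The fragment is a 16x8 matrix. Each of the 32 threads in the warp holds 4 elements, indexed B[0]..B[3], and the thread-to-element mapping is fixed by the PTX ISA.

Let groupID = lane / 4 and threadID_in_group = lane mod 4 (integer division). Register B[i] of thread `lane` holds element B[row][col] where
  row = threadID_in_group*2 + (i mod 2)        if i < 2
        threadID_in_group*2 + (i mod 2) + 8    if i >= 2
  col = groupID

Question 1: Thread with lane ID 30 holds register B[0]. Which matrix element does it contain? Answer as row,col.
4,7

30: g=7,t=2
[0] (2*2+0+0,7) = (4,7)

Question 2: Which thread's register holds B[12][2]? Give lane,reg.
10,2

c=2⇒gr=2  r=12⇒Rb=1,th=2,odd=0
L=2*4+2=10  i=1*2+0=2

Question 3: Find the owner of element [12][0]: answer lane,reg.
2,2

c: 0->gid=0  r: 12->r8=1,tid=2,i&1=0
L=0*4+2=2  i=1*2+0=2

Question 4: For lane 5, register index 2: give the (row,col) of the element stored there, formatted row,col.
10,1

5: gid=1,tid=1
[2] (1*2+0+8,1) = (10,1)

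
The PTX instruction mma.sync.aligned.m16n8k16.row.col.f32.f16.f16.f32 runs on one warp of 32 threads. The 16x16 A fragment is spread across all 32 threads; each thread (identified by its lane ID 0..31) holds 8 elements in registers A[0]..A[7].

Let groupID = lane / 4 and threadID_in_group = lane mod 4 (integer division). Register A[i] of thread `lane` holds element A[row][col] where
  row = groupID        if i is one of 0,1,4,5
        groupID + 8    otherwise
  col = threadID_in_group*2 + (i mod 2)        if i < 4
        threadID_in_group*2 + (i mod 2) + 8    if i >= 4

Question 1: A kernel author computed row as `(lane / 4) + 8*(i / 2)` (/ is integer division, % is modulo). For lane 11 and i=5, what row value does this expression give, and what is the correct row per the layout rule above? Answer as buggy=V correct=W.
`(lane / 4) + 8*(i / 2)`[11,5]=>18
11: grp=2,tig=3
[5] (2+0,3*2+1+8) = (2,15)
row: 18 vs 2

buggy=18 correct=2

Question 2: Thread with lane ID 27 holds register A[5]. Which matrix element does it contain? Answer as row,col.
lane 27→27/4=6, 27 mod 4=3
i=5  r:6+0→6  c:2·3+1+8→15

6,15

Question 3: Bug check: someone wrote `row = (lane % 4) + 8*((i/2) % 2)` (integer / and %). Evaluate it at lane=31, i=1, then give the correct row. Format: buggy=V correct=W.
`(lane % 4) + 8*((i/2) % 2)`[31,1]⇒3
lane 31: gr=7 (31/4), th=3 (31%4)
i=1: r=7+0=7, c=3*2+1+0=7
row: 3 vs 7

buggy=3 correct=7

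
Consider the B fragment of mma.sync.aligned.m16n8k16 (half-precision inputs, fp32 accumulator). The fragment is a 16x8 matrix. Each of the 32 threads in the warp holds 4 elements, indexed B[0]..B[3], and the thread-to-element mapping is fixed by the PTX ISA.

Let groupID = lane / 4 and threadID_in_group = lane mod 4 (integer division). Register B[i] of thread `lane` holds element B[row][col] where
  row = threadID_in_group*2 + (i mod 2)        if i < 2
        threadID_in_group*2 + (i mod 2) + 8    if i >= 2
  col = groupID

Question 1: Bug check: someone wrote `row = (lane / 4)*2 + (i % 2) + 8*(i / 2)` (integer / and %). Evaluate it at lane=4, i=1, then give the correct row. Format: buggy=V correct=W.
buggy=3 correct=1

`(lane / 4)*2 + (i % 2) + 8*(i / 2)`[4,1]->3
L=4->gid=4>>2=1, tid=4&3=0
[1]->row 0·2+1+0=1  col gid=1
row: 3 vs 1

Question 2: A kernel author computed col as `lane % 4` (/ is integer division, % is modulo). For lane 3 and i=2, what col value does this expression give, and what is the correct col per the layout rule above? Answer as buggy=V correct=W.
buggy=3 correct=0

`lane % 4`[3,2]->3
3: gid=0,tid=3
[2] (3*2+0+8,0) = (14,0)
col: 3 vs 0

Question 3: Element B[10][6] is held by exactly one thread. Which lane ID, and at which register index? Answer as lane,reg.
c=6⇒gr=6  r=10⇒Rb=1,th=1,odd=0
L=6*4+1=25  i=1*2+0=2

25,2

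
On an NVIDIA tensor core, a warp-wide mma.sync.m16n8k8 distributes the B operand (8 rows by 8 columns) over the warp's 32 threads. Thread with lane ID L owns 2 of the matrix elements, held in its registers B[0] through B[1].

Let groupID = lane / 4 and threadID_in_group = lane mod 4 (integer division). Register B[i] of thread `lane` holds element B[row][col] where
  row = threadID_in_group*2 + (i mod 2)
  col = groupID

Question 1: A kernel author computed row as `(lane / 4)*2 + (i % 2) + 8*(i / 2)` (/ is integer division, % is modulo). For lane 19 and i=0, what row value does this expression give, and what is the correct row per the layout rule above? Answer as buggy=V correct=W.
buggy=8 correct=6

`(lane / 4)*2 + (i % 2) + 8*(i / 2)`[19,0]⇒8
L=19⇒gr=19>>2=4, th=19&3=3
[0]⇒row 3·2+0=6  col gr=4
row: 8 vs 6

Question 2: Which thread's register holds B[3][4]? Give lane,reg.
17,1

c=4→G=4  r=3→T=1,p=1
L=4*4+1=17  i=1=1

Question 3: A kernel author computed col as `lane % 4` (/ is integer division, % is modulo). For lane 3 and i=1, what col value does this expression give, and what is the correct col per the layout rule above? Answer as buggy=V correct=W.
buggy=3 correct=0

`lane % 4`[3,1]->3
lane 3->3/4=0, 3 mod 4=3
i=1  r:2·3+1->7  c:0
col: 3 vs 0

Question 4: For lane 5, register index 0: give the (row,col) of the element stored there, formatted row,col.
2,1

lane 5⇒5/4=1, 5 mod 4=1
i=0  r:2·1+0⇒2  c:1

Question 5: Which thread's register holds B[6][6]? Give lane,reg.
c:6=>grp=6  r:6=>tig=3,lo=0
L=6*4+3=27  i=0=0

27,0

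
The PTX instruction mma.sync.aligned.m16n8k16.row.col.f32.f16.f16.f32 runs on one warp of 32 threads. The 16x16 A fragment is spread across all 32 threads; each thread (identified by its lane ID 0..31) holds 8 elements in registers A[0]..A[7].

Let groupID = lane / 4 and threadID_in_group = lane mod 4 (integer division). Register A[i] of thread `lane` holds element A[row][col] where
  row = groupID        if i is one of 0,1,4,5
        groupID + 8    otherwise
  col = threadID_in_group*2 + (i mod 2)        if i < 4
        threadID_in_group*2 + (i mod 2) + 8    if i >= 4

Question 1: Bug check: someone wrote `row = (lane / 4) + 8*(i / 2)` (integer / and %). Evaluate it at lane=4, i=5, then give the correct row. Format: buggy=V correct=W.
buggy=17 correct=1

`(lane / 4) + 8*(i / 2)`[4,5]=>17
L=4=>grp=4>>2=1, tig=4&3=0
[5]=>row 1+0=1  col 0·2+1+8=9
row: 17 vs 1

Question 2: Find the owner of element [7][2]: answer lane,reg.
r:7=>grp=7,rB=0  c:2=>cB=0,tig=1,lo=0
L=7*4+1=29  i=0*4+0*2+0=0

29,0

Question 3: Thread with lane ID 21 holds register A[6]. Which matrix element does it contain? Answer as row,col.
13,10

21: G=5,T=1
[6] (5+8,1*2+0+8) = (13,10)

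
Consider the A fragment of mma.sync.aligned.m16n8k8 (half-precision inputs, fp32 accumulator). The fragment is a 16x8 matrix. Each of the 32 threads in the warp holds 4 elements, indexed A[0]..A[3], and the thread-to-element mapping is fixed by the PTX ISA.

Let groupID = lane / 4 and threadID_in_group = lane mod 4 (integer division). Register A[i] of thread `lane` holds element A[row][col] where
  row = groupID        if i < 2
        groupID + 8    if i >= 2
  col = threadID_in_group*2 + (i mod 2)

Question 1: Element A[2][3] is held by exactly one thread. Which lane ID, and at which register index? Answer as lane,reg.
9,1

r: 2->gid=2,r8=0  c: 3->tid=1,i&1=1
L=2*4+1=9  i=0*2+1=1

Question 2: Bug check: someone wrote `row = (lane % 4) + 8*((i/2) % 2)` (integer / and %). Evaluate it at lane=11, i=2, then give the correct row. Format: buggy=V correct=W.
`(lane % 4) + 8*((i/2) % 2)`[11,2]=>11
L=11=>grp=11>>2=2, tig=11&3=3
[2]=>row 2+8=10  col 3·2+0=6
row: 11 vs 10

buggy=11 correct=10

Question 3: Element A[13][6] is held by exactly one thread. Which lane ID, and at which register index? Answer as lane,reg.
r=13->g=5,rb=1  c=6->t=3,b0=0
L=5*4+3=23  i=1*2+0=2

23,2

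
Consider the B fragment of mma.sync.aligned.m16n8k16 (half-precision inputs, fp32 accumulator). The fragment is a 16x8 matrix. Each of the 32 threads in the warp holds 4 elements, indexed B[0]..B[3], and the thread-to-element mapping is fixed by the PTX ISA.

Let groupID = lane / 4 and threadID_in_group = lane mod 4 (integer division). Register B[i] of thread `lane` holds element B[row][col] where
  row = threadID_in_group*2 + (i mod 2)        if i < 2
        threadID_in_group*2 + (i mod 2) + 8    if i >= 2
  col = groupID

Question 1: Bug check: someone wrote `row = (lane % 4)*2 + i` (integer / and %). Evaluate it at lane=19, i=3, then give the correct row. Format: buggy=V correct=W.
buggy=9 correct=15

`(lane % 4)*2 + i`[19,3]→9
lane 19: G=4 (19/4), T=3 (19%4)
i=3: r=3*2+1+8=15, c=G=4
row: 9 vs 15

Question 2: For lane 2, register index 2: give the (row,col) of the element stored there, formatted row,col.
12,0

2: gr=0,th=2
[2] (2*2+0+8,0) = (12,0)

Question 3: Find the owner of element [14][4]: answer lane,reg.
19,2

c=4->g=4  r=14->rb=1,t=3,b0=0
L=4*4+3=19  i=1*2+0=2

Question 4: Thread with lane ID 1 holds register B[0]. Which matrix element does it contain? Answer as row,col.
2,0

lane 1⇒1/4=0, 1 mod 4=1
i=0  r:2·1+0+0⇒2  c:0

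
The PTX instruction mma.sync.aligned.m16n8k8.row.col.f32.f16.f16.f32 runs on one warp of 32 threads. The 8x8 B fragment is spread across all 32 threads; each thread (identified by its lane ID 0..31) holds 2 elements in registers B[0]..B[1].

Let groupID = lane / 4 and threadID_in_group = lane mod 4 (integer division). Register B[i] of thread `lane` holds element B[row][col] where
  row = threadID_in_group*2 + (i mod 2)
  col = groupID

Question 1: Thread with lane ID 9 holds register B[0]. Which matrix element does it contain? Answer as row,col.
lane 9->9/4=2, 9 mod 4=1
i=0  r:2·1+0->2  c:2

2,2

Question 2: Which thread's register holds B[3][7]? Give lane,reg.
29,1

c=7->g=7  r=3->t=1,b0=1
L=7*4+1=29  i=1=1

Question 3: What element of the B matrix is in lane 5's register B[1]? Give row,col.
3,1

L=5->g=5>>2=1, t=5&3=1
[1]->row 1·2+1=3  col g=1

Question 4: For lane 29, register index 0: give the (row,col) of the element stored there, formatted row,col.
lane 29⇒29/4=7, 29 mod 4=1
i=0  r:2·1+0⇒2  c:7

2,7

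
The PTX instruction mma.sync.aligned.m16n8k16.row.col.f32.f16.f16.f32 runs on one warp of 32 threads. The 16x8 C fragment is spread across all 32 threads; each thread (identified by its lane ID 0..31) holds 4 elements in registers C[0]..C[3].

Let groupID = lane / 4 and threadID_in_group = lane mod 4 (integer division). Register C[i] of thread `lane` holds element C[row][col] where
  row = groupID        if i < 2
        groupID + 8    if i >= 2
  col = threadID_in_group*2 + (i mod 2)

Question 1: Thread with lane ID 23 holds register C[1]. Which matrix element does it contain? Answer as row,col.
5,7

L=23->gid=23>>2=5, tid=23&3=3
[1]->row 5+0=5  col 3·2+1=7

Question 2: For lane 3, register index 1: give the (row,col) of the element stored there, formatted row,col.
lane 3→3/4=0, 3 mod 4=3
i=1  r:0+0→0  c:2·3+1→7

0,7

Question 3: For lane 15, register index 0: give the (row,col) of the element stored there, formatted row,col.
3,6

15: g=3,t=3
[0] (3+0,3*2+0) = (3,6)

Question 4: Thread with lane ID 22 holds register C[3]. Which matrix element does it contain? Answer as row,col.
13,5

L=22=>grp=22>>2=5, tig=22&3=2
[3]=>row 5+8=13  col 2·2+1=5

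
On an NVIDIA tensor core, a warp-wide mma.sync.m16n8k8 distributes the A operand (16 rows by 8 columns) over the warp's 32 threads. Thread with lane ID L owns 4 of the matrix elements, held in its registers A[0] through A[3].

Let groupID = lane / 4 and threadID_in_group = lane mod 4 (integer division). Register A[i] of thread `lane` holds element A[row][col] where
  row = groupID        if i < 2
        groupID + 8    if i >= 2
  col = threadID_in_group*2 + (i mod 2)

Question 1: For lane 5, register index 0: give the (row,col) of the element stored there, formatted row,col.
1,2

lane 5: g=1 (5/4), t=1 (5%4)
i=0: r=1+0=1, c=1*2+0=2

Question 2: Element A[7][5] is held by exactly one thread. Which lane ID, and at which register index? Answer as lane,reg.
30,1

r=7→G=7,rhi=0  c=5→T=2,p=1
L=7*4+2=30  i=0*2+1=1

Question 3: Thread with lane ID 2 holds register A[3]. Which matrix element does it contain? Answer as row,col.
8,5

lane 2: grp=0 (2/4), tig=2 (2%4)
i=3: r=0+8=8, c=2*2+1=5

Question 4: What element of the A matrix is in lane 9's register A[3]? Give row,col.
L=9->g=9>>2=2, t=9&3=1
[3]->row 2+8=10  col 1·2+1=3

10,3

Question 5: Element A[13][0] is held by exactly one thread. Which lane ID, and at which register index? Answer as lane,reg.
20,2

r=13->g=5,rb=1  c=0->t=0,b0=0
L=5*4+0=20  i=1*2+0=2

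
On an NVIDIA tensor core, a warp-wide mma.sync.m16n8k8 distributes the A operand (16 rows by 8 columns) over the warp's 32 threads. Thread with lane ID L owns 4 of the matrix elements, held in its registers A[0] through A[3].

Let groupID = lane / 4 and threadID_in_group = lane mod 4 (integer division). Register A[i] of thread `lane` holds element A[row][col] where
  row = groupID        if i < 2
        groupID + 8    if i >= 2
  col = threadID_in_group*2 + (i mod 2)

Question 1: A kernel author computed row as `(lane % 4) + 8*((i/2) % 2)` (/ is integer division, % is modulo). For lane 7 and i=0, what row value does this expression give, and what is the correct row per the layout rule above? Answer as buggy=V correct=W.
buggy=3 correct=1

`(lane % 4) + 8*((i/2) % 2)`[7,0]=>3
lane 7: grp=1 (7/4), tig=3 (7%4)
i=0: r=1+0=1, c=3*2+0=6
row: 3 vs 1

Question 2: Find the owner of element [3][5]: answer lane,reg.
r: 3->gid=3,r8=0  c: 5->tid=2,i&1=1
L=3*4+2=14  i=0*2+1=1

14,1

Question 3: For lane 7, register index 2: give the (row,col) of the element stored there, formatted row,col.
lane 7=>7/4=1, 7 mod 4=3
i=2  r:1+8=>9  c:2·3+0=>6

9,6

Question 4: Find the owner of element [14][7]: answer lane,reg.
27,3

r:14=>grp=6,rB=1  c:7=>tig=3,lo=1
L=6*4+3=27  i=1*2+1=3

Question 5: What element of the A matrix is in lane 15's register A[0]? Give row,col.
3,6

L=15=>grp=15>>2=3, tig=15&3=3
[0]=>row 3+0=3  col 3·2+0=6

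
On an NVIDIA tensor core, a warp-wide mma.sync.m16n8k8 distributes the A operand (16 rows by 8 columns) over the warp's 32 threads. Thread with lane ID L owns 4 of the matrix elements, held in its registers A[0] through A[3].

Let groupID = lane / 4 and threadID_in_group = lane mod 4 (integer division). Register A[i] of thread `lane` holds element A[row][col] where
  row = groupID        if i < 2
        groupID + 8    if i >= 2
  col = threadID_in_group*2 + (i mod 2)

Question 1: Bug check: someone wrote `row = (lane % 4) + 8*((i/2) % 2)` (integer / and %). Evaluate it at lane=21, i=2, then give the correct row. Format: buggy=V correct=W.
`(lane % 4) + 8*((i/2) % 2)`[21,2]->9
L=21->gid=21>>2=5, tid=21&3=1
[2]->row 5+8=13  col 1·2+0=2
row: 9 vs 13

buggy=9 correct=13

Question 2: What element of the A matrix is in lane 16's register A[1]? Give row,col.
L=16⇒gr=16>>2=4, th=16&3=0
[1]⇒row 4+0=4  col 0·2+1=1

4,1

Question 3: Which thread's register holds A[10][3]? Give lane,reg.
9,3

r=10->g=2,rb=1  c=3->t=1,b0=1
L=2*4+1=9  i=1*2+1=3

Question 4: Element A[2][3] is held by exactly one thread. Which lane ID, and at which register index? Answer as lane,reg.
9,1

r:2=>grp=2,rB=0  c:3=>tig=1,lo=1
L=2*4+1=9  i=0*2+1=1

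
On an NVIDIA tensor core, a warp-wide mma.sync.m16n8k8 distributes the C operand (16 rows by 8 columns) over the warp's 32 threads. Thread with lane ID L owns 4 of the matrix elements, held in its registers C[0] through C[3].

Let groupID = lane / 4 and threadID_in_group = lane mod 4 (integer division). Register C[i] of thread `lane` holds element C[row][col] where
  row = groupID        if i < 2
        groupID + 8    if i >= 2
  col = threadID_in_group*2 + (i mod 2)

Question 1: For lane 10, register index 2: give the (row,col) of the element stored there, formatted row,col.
10,4

L=10->gid=10>>2=2, tid=10&3=2
[2]->row 2+8=10  col 2·2+0=4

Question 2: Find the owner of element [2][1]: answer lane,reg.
r=2->g=2,rb=0  c=1->t=0,b0=1
L=2*4+0=8  i=0*2+1=1

8,1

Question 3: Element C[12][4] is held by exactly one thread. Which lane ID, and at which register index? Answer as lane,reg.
r=12⇒gr=4,Rb=1  c=4⇒th=2,odd=0
L=4*4+2=18  i=1*2+0=2

18,2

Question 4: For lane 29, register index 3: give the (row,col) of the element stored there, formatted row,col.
15,3

29: gr=7,th=1
[3] (7+8,1*2+1) = (15,3)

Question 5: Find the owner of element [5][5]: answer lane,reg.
r: 5->gid=5,r8=0  c: 5->tid=2,i&1=1
L=5*4+2=22  i=0*2+1=1

22,1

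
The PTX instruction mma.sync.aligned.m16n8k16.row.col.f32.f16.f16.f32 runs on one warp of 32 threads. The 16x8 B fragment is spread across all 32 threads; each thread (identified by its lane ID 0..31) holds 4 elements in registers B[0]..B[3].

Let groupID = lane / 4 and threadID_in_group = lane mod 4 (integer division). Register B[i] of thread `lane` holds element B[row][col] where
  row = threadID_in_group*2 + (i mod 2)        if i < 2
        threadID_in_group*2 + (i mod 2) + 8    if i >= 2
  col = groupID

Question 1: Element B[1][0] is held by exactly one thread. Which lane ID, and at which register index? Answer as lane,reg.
c=0→G=0  r=1→rhi=0,T=0,p=1
L=0*4+0=0  i=0*2+1=1

0,1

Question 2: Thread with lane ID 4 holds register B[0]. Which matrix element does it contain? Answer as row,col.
0,1

4: grp=1,tig=0
[0] (0*2+0+0,1) = (0,1)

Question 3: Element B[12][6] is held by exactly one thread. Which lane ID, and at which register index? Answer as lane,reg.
c=6⇒gr=6  r=12⇒Rb=1,th=2,odd=0
L=6*4+2=26  i=1*2+0=2

26,2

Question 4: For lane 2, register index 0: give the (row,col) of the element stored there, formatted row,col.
4,0

2: gid=0,tid=2
[0] (2*2+0+0,0) = (4,0)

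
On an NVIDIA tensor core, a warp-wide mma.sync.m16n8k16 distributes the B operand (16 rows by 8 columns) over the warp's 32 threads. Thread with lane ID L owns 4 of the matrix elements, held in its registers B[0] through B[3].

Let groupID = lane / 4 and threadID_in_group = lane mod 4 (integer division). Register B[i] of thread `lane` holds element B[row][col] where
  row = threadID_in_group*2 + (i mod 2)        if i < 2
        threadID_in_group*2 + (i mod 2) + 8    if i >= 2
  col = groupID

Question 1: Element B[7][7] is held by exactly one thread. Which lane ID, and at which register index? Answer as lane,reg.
c:7=>grp=7  r:7=>rB=0,tig=3,lo=1
L=7*4+3=31  i=0*2+1=1

31,1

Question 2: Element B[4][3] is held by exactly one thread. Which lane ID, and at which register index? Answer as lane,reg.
c=3⇒gr=3  r=4⇒Rb=0,th=2,odd=0
L=3*4+2=14  i=0*2+0=0

14,0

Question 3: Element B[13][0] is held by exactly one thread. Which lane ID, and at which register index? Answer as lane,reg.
2,3

c=0→G=0  r=13→rhi=1,T=2,p=1
L=0*4+2=2  i=1*2+1=3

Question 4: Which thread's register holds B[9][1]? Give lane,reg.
c=1->g=1  r=9->rb=1,t=0,b0=1
L=1*4+0=4  i=1*2+1=3

4,3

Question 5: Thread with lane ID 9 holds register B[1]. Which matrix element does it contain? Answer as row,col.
lane 9: gr=2 (9/4), th=1 (9%4)
i=1: r=1*2+1+0=3, c=gr=2

3,2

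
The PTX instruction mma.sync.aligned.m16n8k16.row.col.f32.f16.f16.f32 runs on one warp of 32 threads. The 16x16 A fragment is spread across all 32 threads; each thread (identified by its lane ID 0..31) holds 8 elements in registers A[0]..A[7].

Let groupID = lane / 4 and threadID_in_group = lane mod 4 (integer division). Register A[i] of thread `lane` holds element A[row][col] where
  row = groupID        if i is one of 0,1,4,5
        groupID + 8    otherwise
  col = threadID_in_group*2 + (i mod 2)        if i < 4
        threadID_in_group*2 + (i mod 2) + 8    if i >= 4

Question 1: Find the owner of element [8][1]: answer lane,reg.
r=8->g=0,rb=1  c=1->cb=0,t=0,b0=1
L=0*4+0=0  i=0*4+1*2+1=3

0,3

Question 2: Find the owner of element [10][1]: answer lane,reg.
r=10→G=2,rhi=1  c=1→chi=0,T=0,p=1
L=2*4+0=8  i=0*4+1*2+1=3

8,3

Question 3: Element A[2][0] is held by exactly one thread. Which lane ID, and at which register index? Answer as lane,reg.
8,0

r: 2->gid=2,r8=0  c: 0->c8=0,tid=0,i&1=0
L=2*4+0=8  i=0*4+0*2+0=0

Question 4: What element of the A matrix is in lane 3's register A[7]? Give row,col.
lane 3=>3/4=0, 3 mod 4=3
i=7  r:0+8=>8  c:2·3+1+8=>15

8,15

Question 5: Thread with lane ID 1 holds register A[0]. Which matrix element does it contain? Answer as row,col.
L=1⇒gr=1>>2=0, th=1&3=1
[0]⇒row 0+0=0  col 1·2+0+0=2

0,2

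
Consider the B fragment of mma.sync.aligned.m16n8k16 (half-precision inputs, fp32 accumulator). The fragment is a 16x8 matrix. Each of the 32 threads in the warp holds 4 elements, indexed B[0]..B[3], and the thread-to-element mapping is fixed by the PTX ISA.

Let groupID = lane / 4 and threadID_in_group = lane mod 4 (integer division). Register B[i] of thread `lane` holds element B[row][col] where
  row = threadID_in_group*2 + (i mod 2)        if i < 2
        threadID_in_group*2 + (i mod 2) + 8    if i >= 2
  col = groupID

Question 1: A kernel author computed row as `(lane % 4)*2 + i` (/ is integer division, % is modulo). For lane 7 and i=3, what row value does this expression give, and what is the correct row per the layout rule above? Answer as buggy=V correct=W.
buggy=9 correct=15

`(lane % 4)*2 + i`[7,3]->9
7: gid=1,tid=3
[3] (3*2+1+8,1) = (15,1)
row: 9 vs 15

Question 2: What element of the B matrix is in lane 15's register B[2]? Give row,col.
14,3

15: G=3,T=3
[2] (3*2+0+8,3) = (14,3)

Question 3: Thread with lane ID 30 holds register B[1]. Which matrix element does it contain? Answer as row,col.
5,7

lane 30->30/4=7, 30 mod 4=2
i=1  r:2·2+1+0->5  c:7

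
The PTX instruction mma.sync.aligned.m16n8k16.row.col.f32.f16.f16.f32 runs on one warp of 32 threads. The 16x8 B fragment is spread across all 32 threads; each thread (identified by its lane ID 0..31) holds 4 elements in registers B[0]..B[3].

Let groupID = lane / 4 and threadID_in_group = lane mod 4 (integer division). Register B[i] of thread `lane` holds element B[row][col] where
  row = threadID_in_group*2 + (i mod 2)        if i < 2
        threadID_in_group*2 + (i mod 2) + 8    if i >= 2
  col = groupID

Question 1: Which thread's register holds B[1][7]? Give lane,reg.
c: 7->gid=7  r: 1->r8=0,tid=0,i&1=1
L=7*4+0=28  i=0*2+1=1

28,1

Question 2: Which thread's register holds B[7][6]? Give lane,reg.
c: 6->gid=6  r: 7->r8=0,tid=3,i&1=1
L=6*4+3=27  i=0*2+1=1

27,1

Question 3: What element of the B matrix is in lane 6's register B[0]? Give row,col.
4,1

lane 6->6/4=1, 6 mod 4=2
i=0  r:2·2+0+0->4  c:1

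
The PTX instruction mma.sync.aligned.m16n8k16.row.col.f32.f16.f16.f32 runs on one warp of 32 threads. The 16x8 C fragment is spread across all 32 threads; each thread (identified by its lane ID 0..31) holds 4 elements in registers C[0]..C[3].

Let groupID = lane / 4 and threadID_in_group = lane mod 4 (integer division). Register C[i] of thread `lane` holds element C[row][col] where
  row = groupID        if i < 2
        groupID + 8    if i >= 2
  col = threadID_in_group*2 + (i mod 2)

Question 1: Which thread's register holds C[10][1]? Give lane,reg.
8,3

r=10->g=2,rb=1  c=1->t=0,b0=1
L=2*4+0=8  i=1*2+1=3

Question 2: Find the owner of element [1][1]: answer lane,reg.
r: 1->gid=1,r8=0  c: 1->tid=0,i&1=1
L=1*4+0=4  i=0*2+1=1

4,1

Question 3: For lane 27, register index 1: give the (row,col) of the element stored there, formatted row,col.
L=27⇒gr=27>>2=6, th=27&3=3
[1]⇒row 6+0=6  col 3·2+1=7

6,7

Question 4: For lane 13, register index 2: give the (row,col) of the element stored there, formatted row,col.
13: g=3,t=1
[2] (3+8,1*2+0) = (11,2)

11,2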